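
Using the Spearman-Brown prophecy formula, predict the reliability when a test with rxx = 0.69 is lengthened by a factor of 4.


r_new = (n * rxx) / (1 + (n-1) * rxx)
r_new = (4 * 0.69) / (1 + 3 * 0.69)
r_new = 2.76 / 3.07
r_new = 0.899

0.899


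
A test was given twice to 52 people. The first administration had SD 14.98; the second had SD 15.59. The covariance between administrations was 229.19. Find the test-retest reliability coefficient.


r = cov(X,Y) / (SD_X * SD_Y)
r = 229.19 / (14.98 * 15.59)
r = 229.19 / 233.5382
r = 0.9814

0.9814


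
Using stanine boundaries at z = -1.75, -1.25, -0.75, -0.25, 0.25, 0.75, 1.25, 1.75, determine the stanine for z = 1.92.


Stanine boundaries: [-1.75, -1.25, -0.75, -0.25, 0.25, 0.75, 1.25, 1.75]
z = 1.92
Check each boundary:
  z >= -1.75 -> could be stanine 2
  z >= -1.25 -> could be stanine 3
  z >= -0.75 -> could be stanine 4
  z >= -0.25 -> could be stanine 5
  z >= 0.25 -> could be stanine 6
  z >= 0.75 -> could be stanine 7
  z >= 1.25 -> could be stanine 8
  z >= 1.75 -> could be stanine 9
Highest qualifying boundary gives stanine = 9

9


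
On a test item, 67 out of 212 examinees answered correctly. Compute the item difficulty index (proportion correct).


Item difficulty p = number correct / total examinees
p = 67 / 212
p = 0.316

0.316


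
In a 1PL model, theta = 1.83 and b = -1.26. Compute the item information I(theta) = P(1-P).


P = 1/(1+exp(-(1.83--1.26))) = 0.9565
I = P*(1-P) = 0.9565 * 0.0435
I = 0.0416

0.0416


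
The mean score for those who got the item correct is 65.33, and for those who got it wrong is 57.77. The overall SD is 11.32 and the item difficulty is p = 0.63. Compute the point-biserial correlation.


q = 1 - p = 0.37
rpb = ((M1 - M0) / SD) * sqrt(p * q)
rpb = ((65.33 - 57.77) / 11.32) * sqrt(0.63 * 0.37)
rpb = 0.3224

0.3224


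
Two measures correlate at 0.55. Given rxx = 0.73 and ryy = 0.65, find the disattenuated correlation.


r_corrected = rxy / sqrt(rxx * ryy)
= 0.55 / sqrt(0.73 * 0.65)
= 0.55 / sqrt(0.4745)
= 0.55 / 0.68884
r_corrected = 0.7984

0.7984


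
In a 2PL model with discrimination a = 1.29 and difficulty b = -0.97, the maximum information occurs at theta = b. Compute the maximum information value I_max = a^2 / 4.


For 2PL, max info at theta = b = -0.97
I_max = a^2 / 4 = 1.29^2 / 4
= 1.6641 / 4
I_max = 0.416

0.416


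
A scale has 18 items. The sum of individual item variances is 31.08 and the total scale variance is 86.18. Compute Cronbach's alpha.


alpha = (k/(k-1)) * (1 - sum(si^2)/s_total^2)
= (18/17) * (1 - 31.08/86.18)
alpha = 0.677

0.677


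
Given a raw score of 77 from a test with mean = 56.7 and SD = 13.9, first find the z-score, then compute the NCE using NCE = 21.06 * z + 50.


z = (X - mean) / SD = (77 - 56.7) / 13.9
z = 20.3 / 13.9
z = 1.4604
NCE = NCE = 21.06z + 50
Carry z at full precision (z = 20.3 / 13.9) into the conversion:
NCE = 21.06 * (20.3 / 13.9) + 50 = 427.518 / 13.9 + 50
NCE = 30.7567 + 50
NCE = 80.7567

80.7567


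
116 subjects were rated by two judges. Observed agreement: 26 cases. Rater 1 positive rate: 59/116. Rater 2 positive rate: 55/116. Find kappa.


P_o = 26/116 = 0.224138
P_e = (59*55 + 57*61) / 13456 = 0.499554
kappa = (P_o - P_e) / (1 - P_e)
kappa = (0.224138 - 0.499554) / (1 - 0.499554)
kappa = -0.5503

-0.5503


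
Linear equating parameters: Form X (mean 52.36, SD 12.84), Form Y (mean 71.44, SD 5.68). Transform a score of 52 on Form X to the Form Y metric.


slope = SD_Y / SD_X = 5.68 / 12.84 ~ 0.4424
intercept = mean_Y - slope * mean_X = 71.44 - (5.68 / 12.84) * 52.36 ~ 48.2776
Y = slope * X + intercept. To avoid rounding drift from the rounded slope/intercept, evaluate the equivalent form Y = mean_Y + SD_Y * (X - mean_X) / SD_X at full precision:
Y = 71.44 + 5.68 * (52 - 52.36) / 12.84
Y = 71.44 - 5.68 * 0.36 / 12.84
Y = 71.44 - 2.0448 / 12.84
Y = 71.44 - 0.1593
Y = 71.2807

71.2807


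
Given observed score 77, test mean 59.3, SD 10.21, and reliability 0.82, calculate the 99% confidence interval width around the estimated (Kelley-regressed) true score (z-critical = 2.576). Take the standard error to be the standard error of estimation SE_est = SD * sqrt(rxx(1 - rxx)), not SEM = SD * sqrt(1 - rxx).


True score estimate = 0.82*77 + 0.18*59.3 = 73.814
SE_est = SD * sqrt(rxx * (1 - rxx)) = 10.21 * sqrt(0.82 * 0.18) = 10.21 * sqrt(0.1476) = 3.922554
CI = T_est +/- z * SE_est, so width = 2 * z * SE_est = 2 * 2.576 * 3.922554
Width = 20.209

20.209


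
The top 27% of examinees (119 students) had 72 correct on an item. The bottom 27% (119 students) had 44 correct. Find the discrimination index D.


p_upper = 72/119 = 0.605
p_lower = 44/119 = 0.3697
D = 0.605 - 0.3697 = 0.2353

0.2353


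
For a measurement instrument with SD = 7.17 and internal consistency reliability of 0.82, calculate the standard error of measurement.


SEM = SD * sqrt(1 - rxx)
SEM = 7.17 * sqrt(1 - 0.82)
SEM = 7.17 * sqrt(0.18) = 7.17 * 0.424264
SEM = 3.042

3.042


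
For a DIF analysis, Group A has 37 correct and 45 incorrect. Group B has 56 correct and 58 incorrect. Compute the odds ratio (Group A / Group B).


Odds_A = 37/45 = 0.8222
Odds_B = 56/58 = 0.9655
OR = Odds_A / Odds_B = 0.8222 / 0.9655
Exactly, OR = (37 * 58) / (45 * 56) = 2146 / 2520
OR = 0.8516

0.8516


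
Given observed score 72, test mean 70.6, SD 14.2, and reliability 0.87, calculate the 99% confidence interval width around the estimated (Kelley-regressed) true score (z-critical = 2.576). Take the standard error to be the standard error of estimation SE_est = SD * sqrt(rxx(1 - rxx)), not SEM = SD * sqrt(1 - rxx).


True score estimate = 0.87*72 + 0.13*70.6 = 71.818
SE_est = SD * sqrt(rxx * (1 - rxx)) = 14.2 * sqrt(0.87 * 0.13) = 14.2 * sqrt(0.1131) = 4.775509
CI = T_est +/- z * SE_est, so width = 2 * z * SE_est = 2 * 2.576 * 4.775509
Width = 24.6034

24.6034


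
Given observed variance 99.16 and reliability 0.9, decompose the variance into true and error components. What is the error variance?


var_true = rxx * var_obs = 0.9 * 99.16 = 89.244
var_error = var_obs - var_true
var_error = 99.16 - 89.244
var_error = 9.916

9.916


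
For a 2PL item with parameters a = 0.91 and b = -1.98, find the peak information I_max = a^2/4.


For 2PL, max info at theta = b = -1.98
I_max = a^2 / 4 = 0.91^2 / 4
= 0.8281 / 4
I_max = 0.207

0.207


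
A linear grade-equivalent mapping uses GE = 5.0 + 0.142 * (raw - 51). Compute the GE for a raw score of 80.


raw - median = 80 - 51 = 29
slope * diff = 0.142 * 29 = 4.118
GE = 5.0 + 4.118
GE = 9.118

9.118


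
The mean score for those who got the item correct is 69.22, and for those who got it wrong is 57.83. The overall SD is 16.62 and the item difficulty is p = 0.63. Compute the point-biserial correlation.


q = 1 - p = 0.37
rpb = ((M1 - M0) / SD) * sqrt(p * q)
rpb = ((69.22 - 57.83) / 16.62) * sqrt(0.63 * 0.37)
rpb = 0.3309

0.3309


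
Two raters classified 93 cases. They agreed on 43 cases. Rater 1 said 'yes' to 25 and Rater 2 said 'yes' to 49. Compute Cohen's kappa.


P_o = 43/93 = 0.462366
P_e = (25*49 + 68*44) / 8649 = 0.487571
kappa = (P_o - P_e) / (1 - P_e)
kappa = (0.462366 - 0.487571) / (1 - 0.487571)
kappa = -0.0492

-0.0492


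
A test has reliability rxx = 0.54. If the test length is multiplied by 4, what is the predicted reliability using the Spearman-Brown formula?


r_new = (n * rxx) / (1 + (n-1) * rxx)
r_new = (4 * 0.54) / (1 + 3 * 0.54)
r_new = 2.16 / 2.62
r_new = 0.8244

0.8244


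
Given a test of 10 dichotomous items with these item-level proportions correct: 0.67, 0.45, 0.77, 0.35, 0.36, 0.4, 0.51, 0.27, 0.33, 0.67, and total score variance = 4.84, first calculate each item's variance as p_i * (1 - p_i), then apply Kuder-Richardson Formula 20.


For each item, compute p_i * q_i:
  Item 1: 0.67 * 0.33 = 0.2211
  Item 2: 0.45 * 0.55 = 0.2475
  Item 3: 0.77 * 0.23 = 0.1771
  Item 4: 0.35 * 0.65 = 0.2275
  Item 5: 0.36 * 0.64 = 0.2304
  Item 6: 0.4 * 0.6 = 0.24
  Item 7: 0.51 * 0.49 = 0.2499
  Item 8: 0.27 * 0.73 = 0.1971
  Item 9: 0.33 * 0.67 = 0.2211
  Item 10: 0.67 * 0.33 = 0.2211
Sum(p_i * q_i) = 0.2211 + 0.2475 + 0.1771 + 0.2275 + 0.2304 + 0.24 + 0.2499 + 0.1971 + 0.2211 + 0.2211 = 2.2328
KR-20 = (k/(k-1)) * (1 - Sum(p_i*q_i) / Var_total)
= (10/9) * (1 - 2.2328/4.84)
= 1.1111 * 0.5387
KR-20 = 0.5985

0.5985


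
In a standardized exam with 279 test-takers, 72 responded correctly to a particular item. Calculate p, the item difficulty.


Item difficulty p = number correct / total examinees
p = 72 / 279
p = 0.2581

0.2581


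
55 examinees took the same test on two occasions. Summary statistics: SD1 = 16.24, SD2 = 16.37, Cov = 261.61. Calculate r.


r = cov(X,Y) / (SD_X * SD_Y)
r = 261.61 / (16.24 * 16.37)
r = 261.61 / 265.8488
r = 0.9841

0.9841


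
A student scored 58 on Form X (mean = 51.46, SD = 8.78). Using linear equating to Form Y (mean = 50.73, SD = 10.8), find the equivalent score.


slope = SD_Y / SD_X = 10.8 / 8.78 ~ 1.2301
intercept = mean_Y - slope * mean_X = 50.73 - (10.8 / 8.78) * 51.46 ~ -12.5693
Y = slope * X + intercept. To avoid rounding drift from the rounded slope/intercept, evaluate the equivalent form Y = mean_Y + SD_Y * (X - mean_X) / SD_X at full precision:
Y = 50.73 + 10.8 * (58 - 51.46) / 8.78
Y = 50.73 + 10.8 * 6.54 / 8.78
Y = 50.73 + 70.632 / 8.78
Y = 50.73 + 8.0446
Y = 58.7746

58.7746


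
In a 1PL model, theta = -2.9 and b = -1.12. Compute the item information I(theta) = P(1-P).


P = 1/(1+exp(-(-2.9--1.12))) = 0.1443
I = P*(1-P) = 0.1443 * 0.8557
I = 0.1235

0.1235


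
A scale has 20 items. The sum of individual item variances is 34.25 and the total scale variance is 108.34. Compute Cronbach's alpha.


alpha = (k/(k-1)) * (1 - sum(si^2)/s_total^2)
= (20/19) * (1 - 34.25/108.34)
alpha = 0.7199

0.7199


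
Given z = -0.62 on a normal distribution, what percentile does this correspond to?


CDF(z) = 0.5 * (1 + erf(z/sqrt(2)))
erf(-0.4384) = -0.4647
CDF = 0.2676
Percentile rank = 0.2676 * 100 = 26.76

26.76


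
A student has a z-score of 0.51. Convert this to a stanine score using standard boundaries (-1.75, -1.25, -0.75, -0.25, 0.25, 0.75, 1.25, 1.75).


Stanine boundaries: [-1.75, -1.25, -0.75, -0.25, 0.25, 0.75, 1.25, 1.75]
z = 0.51
Check each boundary:
  z >= -1.75 -> could be stanine 2
  z >= -1.25 -> could be stanine 3
  z >= -0.75 -> could be stanine 4
  z >= -0.25 -> could be stanine 5
  z >= 0.25 -> could be stanine 6
  z < 0.75
  z < 1.25
  z < 1.75
Highest qualifying boundary gives stanine = 6

6


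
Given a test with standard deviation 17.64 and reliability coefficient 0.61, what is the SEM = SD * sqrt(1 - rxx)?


SEM = SD * sqrt(1 - rxx)
SEM = 17.64 * sqrt(1 - 0.61)
SEM = 17.64 * sqrt(0.39) = 17.64 * 0.6245
SEM = 11.0162

11.0162


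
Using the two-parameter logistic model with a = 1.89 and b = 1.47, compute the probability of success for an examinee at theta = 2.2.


a*(theta - b) = 1.89 * (2.2 - 1.47) = 1.3797
exp(-1.3797) = 0.2517
P = 1 / (1 + 0.2517)
P = 0.7989

0.7989


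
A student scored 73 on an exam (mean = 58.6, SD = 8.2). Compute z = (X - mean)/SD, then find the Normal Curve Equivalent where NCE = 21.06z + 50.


z = (X - mean) / SD = (73 - 58.6) / 8.2
z = 14.4 / 8.2
z = 1.7561
NCE = NCE = 21.06z + 50
Carry z at full precision (z = 14.4 / 8.2) into the conversion:
NCE = 21.06 * (14.4 / 8.2) + 50 = 303.264 / 8.2 + 50
NCE = 36.9834 + 50
NCE = 86.9834

86.9834


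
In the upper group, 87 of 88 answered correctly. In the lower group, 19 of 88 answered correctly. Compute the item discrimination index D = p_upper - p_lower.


p_upper = 87/88 = 0.9886
p_lower = 19/88 = 0.2159
D = 0.9886 - 0.2159 = 0.7727

0.7727


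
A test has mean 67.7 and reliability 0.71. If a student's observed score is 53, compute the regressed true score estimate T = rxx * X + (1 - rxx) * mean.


T_est = rxx * X + (1 - rxx) * mean
T_est = 0.71 * 53 + 0.29 * 67.7
T_est = 37.63 + 19.633
T_est = 57.263

57.263


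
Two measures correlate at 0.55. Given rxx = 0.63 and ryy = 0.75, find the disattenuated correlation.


r_corrected = rxy / sqrt(rxx * ryy)
= 0.55 / sqrt(0.63 * 0.75)
= 0.55 / sqrt(0.4725)
= 0.55 / 0.687386
r_corrected = 0.8001

0.8001


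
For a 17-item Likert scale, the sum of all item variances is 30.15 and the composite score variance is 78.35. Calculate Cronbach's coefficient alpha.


alpha = (k/(k-1)) * (1 - sum(si^2)/s_total^2)
= (17/16) * (1 - 30.15/78.35)
alpha = 0.6536

0.6536


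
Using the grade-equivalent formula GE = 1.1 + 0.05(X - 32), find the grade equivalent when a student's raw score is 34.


raw - median = 34 - 32 = 2
slope * diff = 0.05 * 2 = 0.1
GE = 1.1 + 0.1
GE = 1.2

1.2


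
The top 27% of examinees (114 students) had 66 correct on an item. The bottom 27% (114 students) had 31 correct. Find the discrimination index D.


p_upper = 66/114 = 0.5789
p_lower = 31/114 = 0.2719
D = 0.5789 - 0.2719 = 0.307

0.307


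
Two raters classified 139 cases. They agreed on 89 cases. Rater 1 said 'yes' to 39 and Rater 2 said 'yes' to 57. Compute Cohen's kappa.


P_o = 89/139 = 0.640288
P_e = (39*57 + 100*82) / 19321 = 0.539465
kappa = (P_o - P_e) / (1 - P_e)
kappa = (0.640288 - 0.539465) / (1 - 0.539465)
kappa = 0.2189

0.2189


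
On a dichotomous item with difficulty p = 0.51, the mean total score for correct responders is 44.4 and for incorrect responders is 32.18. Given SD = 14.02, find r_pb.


q = 1 - p = 0.49
rpb = ((M1 - M0) / SD) * sqrt(p * q)
rpb = ((44.4 - 32.18) / 14.02) * sqrt(0.51 * 0.49)
rpb = 0.4357

0.4357


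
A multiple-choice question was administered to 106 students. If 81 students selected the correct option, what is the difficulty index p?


Item difficulty p = number correct / total examinees
p = 81 / 106
p = 0.7642

0.7642


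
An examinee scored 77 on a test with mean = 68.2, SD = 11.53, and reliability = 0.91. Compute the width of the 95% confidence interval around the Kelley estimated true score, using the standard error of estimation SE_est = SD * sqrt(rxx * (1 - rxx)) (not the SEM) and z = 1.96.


True score estimate = 0.91*77 + 0.09*68.2 = 76.208
SE_est = SD * sqrt(rxx * (1 - rxx)) = 11.53 * sqrt(0.91 * 0.09) = 11.53 * sqrt(0.0819) = 3.299676
CI = T_est +/- z * SE_est, so width = 2 * z * SE_est = 2 * 1.96 * 3.299676
Width = 12.9347

12.9347


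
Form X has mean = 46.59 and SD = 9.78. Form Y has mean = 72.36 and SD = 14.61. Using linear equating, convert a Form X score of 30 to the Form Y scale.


slope = SD_Y / SD_X = 14.61 / 9.78 ~ 1.4939
intercept = mean_Y - slope * mean_X = 72.36 - (14.61 / 9.78) * 46.59 ~ 2.7608
Y = slope * X + intercept. To avoid rounding drift from the rounded slope/intercept, evaluate the equivalent form Y = mean_Y + SD_Y * (X - mean_X) / SD_X at full precision:
Y = 72.36 + 14.61 * (30 - 46.59) / 9.78
Y = 72.36 - 14.61 * 16.59 / 9.78
Y = 72.36 - 242.3799 / 9.78
Y = 72.36 - 24.7832
Y = 47.5768

47.5768


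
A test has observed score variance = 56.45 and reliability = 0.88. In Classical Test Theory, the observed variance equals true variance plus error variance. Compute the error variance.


var_true = rxx * var_obs = 0.88 * 56.45 = 49.676
var_error = var_obs - var_true
var_error = 56.45 - 49.676
var_error = 6.774

6.774


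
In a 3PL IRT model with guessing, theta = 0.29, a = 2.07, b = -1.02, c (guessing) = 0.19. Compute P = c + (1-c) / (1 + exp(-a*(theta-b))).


logit = 2.07*(0.29 - -1.02) = 2.7117
P* = 1/(1 + exp(-2.7117)) = 0.9377
P = 0.19 + (1 - 0.19) * 0.9377
P = 0.9495

0.9495


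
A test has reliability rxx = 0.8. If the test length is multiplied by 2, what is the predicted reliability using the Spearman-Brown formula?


r_new = (n * rxx) / (1 + (n-1) * rxx)
r_new = (2 * 0.8) / (1 + 1 * 0.8)
r_new = 1.6 / 1.8
r_new = 0.8889

0.8889


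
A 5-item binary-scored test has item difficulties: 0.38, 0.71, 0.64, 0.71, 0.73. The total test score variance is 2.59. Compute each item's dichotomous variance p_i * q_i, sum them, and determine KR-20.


For each item, compute p_i * q_i:
  Item 1: 0.38 * 0.62 = 0.2356
  Item 2: 0.71 * 0.29 = 0.2059
  Item 3: 0.64 * 0.36 = 0.2304
  Item 4: 0.71 * 0.29 = 0.2059
  Item 5: 0.73 * 0.27 = 0.1971
Sum(p_i * q_i) = 0.2356 + 0.2059 + 0.2304 + 0.2059 + 0.1971 = 1.0749
KR-20 = (k/(k-1)) * (1 - Sum(p_i*q_i) / Var_total)
= (5/4) * (1 - 1.0749/2.59)
= 1.25 * 0.585
KR-20 = 0.7312

0.7312


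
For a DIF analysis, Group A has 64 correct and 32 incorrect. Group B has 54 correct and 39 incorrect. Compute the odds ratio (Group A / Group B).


Odds_A = 64/32 = 2.0
Odds_B = 54/39 = 1.3846
OR = Odds_A / Odds_B = 2.0 / 1.3846
Exactly, OR = (64 * 39) / (32 * 54) = 2496 / 1728
OR = 1.4444

1.4444


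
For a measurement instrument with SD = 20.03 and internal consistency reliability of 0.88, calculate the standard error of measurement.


SEM = SD * sqrt(1 - rxx)
SEM = 20.03 * sqrt(1 - 0.88)
SEM = 20.03 * sqrt(0.12) = 20.03 * 0.34641
SEM = 6.9386

6.9386


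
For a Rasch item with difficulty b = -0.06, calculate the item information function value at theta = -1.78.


P = 1/(1+exp(-(-1.78--0.06))) = 0.1519
I = P*(1-P) = 0.1519 * 0.8481
I = 0.1288

0.1288


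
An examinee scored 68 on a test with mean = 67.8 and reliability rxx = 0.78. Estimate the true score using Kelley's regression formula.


T_est = rxx * X + (1 - rxx) * mean
T_est = 0.78 * 68 + 0.22 * 67.8
T_est = 53.04 + 14.916
T_est = 67.956

67.956


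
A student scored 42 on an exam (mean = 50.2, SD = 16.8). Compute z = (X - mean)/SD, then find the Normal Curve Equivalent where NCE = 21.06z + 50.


z = (X - mean) / SD = (42 - 50.2) / 16.8
z = -8.2 / 16.8
z = -0.4881
NCE = NCE = 21.06z + 50
Carry z at full precision (z = -8.2 / 16.8) into the conversion:
NCE = 21.06 * (-8.2 / 16.8) + 50 = -172.692 / 16.8 + 50
NCE = -10.2793 + 50
NCE = 39.7207

39.7207


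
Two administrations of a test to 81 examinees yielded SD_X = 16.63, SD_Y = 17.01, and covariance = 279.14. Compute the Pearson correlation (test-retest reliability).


r = cov(X,Y) / (SD_X * SD_Y)
r = 279.14 / (16.63 * 17.01)
r = 279.14 / 282.8763
r = 0.9868

0.9868


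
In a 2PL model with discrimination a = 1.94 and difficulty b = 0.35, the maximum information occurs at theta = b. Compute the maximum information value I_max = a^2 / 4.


For 2PL, max info at theta = b = 0.35
I_max = a^2 / 4 = 1.94^2 / 4
= 3.7636 / 4
I_max = 0.9409

0.9409


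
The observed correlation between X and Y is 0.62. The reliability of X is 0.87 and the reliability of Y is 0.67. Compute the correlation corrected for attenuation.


r_corrected = rxy / sqrt(rxx * ryy)
= 0.62 / sqrt(0.87 * 0.67)
= 0.62 / sqrt(0.5829)
= 0.62 / 0.763479
r_corrected = 0.8121

0.8121


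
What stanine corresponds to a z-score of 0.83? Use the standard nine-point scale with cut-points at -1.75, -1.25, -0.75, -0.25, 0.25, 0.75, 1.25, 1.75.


Stanine boundaries: [-1.75, -1.25, -0.75, -0.25, 0.25, 0.75, 1.25, 1.75]
z = 0.83
Check each boundary:
  z >= -1.75 -> could be stanine 2
  z >= -1.25 -> could be stanine 3
  z >= -0.75 -> could be stanine 4
  z >= -0.25 -> could be stanine 5
  z >= 0.25 -> could be stanine 6
  z >= 0.75 -> could be stanine 7
  z < 1.25
  z < 1.75
Highest qualifying boundary gives stanine = 7

7


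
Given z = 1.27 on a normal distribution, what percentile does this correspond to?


CDF(z) = 0.5 * (1 + erf(z/sqrt(2)))
erf(0.898) = 0.7959
CDF = 0.898
Percentile rank = 0.898 * 100 = 89.8

89.8


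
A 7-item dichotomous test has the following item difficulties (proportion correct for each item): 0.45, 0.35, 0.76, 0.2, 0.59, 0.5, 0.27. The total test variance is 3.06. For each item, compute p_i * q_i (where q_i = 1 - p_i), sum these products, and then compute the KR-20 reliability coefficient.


For each item, compute p_i * q_i:
  Item 1: 0.45 * 0.55 = 0.2475
  Item 2: 0.35 * 0.65 = 0.2275
  Item 3: 0.76 * 0.24 = 0.1824
  Item 4: 0.2 * 0.8 = 0.16
  Item 5: 0.59 * 0.41 = 0.2419
  Item 6: 0.5 * 0.5 = 0.25
  Item 7: 0.27 * 0.73 = 0.1971
Sum(p_i * q_i) = 0.2475 + 0.2275 + 0.1824 + 0.16 + 0.2419 + 0.25 + 0.1971 = 1.5064
KR-20 = (k/(k-1)) * (1 - Sum(p_i*q_i) / Var_total)
= (7/6) * (1 - 1.5064/3.06)
= 1.1667 * 0.5077
KR-20 = 0.5923

0.5923


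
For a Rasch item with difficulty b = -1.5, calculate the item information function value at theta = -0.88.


P = 1/(1+exp(-(-0.88--1.5))) = 0.6502
I = P*(1-P) = 0.6502 * 0.3498
I = 0.2274

0.2274


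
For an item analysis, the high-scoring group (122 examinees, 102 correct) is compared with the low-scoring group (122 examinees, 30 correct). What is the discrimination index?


p_upper = 102/122 = 0.8361
p_lower = 30/122 = 0.2459
D = 0.8361 - 0.2459 = 0.5902

0.5902


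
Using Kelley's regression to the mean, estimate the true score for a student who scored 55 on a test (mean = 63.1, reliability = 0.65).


T_est = rxx * X + (1 - rxx) * mean
T_est = 0.65 * 55 + 0.35 * 63.1
T_est = 35.75 + 22.085
T_est = 57.835

57.835


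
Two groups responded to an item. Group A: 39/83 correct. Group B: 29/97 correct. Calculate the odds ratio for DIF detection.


Odds_A = 39/44 = 0.8864
Odds_B = 29/68 = 0.4265
OR = Odds_A / Odds_B = 0.8864 / 0.4265
Exactly, OR = (39 * 68) / (44 * 29) = 2652 / 1276
OR = 2.0784

2.0784


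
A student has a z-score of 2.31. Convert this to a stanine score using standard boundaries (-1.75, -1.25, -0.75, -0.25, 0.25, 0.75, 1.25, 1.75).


Stanine boundaries: [-1.75, -1.25, -0.75, -0.25, 0.25, 0.75, 1.25, 1.75]
z = 2.31
Check each boundary:
  z >= -1.75 -> could be stanine 2
  z >= -1.25 -> could be stanine 3
  z >= -0.75 -> could be stanine 4
  z >= -0.25 -> could be stanine 5
  z >= 0.25 -> could be stanine 6
  z >= 0.75 -> could be stanine 7
  z >= 1.25 -> could be stanine 8
  z >= 1.75 -> could be stanine 9
Highest qualifying boundary gives stanine = 9

9


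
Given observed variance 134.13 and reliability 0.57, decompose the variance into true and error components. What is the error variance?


var_true = rxx * var_obs = 0.57 * 134.13 = 76.4541
var_error = var_obs - var_true
var_error = 134.13 - 76.4541
var_error = 57.6759

57.6759


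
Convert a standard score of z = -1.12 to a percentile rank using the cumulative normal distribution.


CDF(z) = 0.5 * (1 + erf(z/sqrt(2)))
erf(-0.792) = -0.7373
CDF = 0.1314
Percentile rank = 0.1314 * 100 = 13.14

13.14


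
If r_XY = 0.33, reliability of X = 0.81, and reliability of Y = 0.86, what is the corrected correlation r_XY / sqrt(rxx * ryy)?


r_corrected = rxy / sqrt(rxx * ryy)
= 0.33 / sqrt(0.81 * 0.86)
= 0.33 / sqrt(0.6966)
= 0.33 / 0.834626
r_corrected = 0.3954

0.3954


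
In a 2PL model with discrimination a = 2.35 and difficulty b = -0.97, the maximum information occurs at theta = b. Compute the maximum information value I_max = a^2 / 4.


For 2PL, max info at theta = b = -0.97
I_max = a^2 / 4 = 2.35^2 / 4
= 5.5225 / 4
I_max = 1.3806

1.3806


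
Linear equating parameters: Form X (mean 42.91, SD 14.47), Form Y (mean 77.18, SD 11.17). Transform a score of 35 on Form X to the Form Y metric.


slope = SD_Y / SD_X = 11.17 / 14.47 ~ 0.7719
intercept = mean_Y - slope * mean_X = 77.18 - (11.17 / 14.47) * 42.91 ~ 44.056
Y = slope * X + intercept. To avoid rounding drift from the rounded slope/intercept, evaluate the equivalent form Y = mean_Y + SD_Y * (X - mean_X) / SD_X at full precision:
Y = 77.18 + 11.17 * (35 - 42.91) / 14.47
Y = 77.18 - 11.17 * 7.91 / 14.47
Y = 77.18 - 88.3547 / 14.47
Y = 77.18 - 6.1061
Y = 71.0739

71.0739


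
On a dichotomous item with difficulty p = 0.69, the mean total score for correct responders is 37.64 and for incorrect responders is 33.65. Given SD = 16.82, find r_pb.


q = 1 - p = 0.31
rpb = ((M1 - M0) / SD) * sqrt(p * q)
rpb = ((37.64 - 33.65) / 16.82) * sqrt(0.69 * 0.31)
rpb = 0.1097

0.1097


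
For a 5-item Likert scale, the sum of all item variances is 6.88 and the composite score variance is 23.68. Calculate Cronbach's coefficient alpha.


alpha = (k/(k-1)) * (1 - sum(si^2)/s_total^2)
= (5/4) * (1 - 6.88/23.68)
alpha = 0.8868

0.8868


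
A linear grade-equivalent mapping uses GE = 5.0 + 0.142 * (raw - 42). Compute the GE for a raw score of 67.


raw - median = 67 - 42 = 25
slope * diff = 0.142 * 25 = 3.55
GE = 5.0 + 3.55
GE = 8.55

8.55


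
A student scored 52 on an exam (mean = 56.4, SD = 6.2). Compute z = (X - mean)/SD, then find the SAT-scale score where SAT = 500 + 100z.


z = (X - mean) / SD = (52 - 56.4) / 6.2
z = -4.4 / 6.2
z = -0.7097
SAT-scale = SAT = 500 + 100z
Carry z at full precision (z = -4.4 / 6.2) into the conversion:
SAT-scale = 500 + 100 * (-4.4 / 6.2) = 500 + -440 / 6.2
SAT-scale = 500 + -70.9677
SAT-scale = 429.0323

429.0323


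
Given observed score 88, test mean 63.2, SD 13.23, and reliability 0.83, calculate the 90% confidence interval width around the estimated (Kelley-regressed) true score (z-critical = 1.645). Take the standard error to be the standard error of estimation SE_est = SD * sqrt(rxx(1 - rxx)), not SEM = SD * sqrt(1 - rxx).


True score estimate = 0.83*88 + 0.17*63.2 = 83.784
SE_est = SD * sqrt(rxx * (1 - rxx)) = 13.23 * sqrt(0.83 * 0.17) = 13.23 * sqrt(0.1411) = 4.969622
CI = T_est +/- z * SE_est, so width = 2 * z * SE_est = 2 * 1.645 * 4.969622
Width = 16.3501

16.3501


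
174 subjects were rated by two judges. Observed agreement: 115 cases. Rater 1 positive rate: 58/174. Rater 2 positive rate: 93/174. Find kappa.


P_o = 115/174 = 0.66092
P_e = (58*93 + 116*81) / 30276 = 0.488506
kappa = (P_o - P_e) / (1 - P_e)
kappa = (0.66092 - 0.488506) / (1 - 0.488506)
kappa = 0.3371

0.3371


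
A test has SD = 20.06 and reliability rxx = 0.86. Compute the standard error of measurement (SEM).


SEM = SD * sqrt(1 - rxx)
SEM = 20.06 * sqrt(1 - 0.86)
SEM = 20.06 * sqrt(0.14) = 20.06 * 0.374166
SEM = 7.5058

7.5058


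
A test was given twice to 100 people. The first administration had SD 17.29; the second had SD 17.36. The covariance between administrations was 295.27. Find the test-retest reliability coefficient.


r = cov(X,Y) / (SD_X * SD_Y)
r = 295.27 / (17.29 * 17.36)
r = 295.27 / 300.1544
r = 0.9837

0.9837


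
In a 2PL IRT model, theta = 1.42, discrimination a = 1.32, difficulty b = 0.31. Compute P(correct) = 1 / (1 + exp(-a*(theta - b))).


a*(theta - b) = 1.32 * (1.42 - 0.31) = 1.4652
exp(-1.4652) = 0.231
P = 1 / (1 + 0.231)
P = 0.8123

0.8123


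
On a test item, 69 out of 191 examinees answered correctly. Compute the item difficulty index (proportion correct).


Item difficulty p = number correct / total examinees
p = 69 / 191
p = 0.3613

0.3613


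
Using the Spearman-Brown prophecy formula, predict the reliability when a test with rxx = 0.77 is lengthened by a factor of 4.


r_new = (n * rxx) / (1 + (n-1) * rxx)
r_new = (4 * 0.77) / (1 + 3 * 0.77)
r_new = 3.08 / 3.31
r_new = 0.9305

0.9305


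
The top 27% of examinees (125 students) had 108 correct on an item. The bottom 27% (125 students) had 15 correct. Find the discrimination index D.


p_upper = 108/125 = 0.864
p_lower = 15/125 = 0.12
D = 0.864 - 0.12 = 0.744

0.744


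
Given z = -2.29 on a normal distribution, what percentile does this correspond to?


CDF(z) = 0.5 * (1 + erf(z/sqrt(2)))
erf(-1.6193) = -0.978
CDF = 0.011
Percentile rank = 0.011 * 100 = 1.1

1.1


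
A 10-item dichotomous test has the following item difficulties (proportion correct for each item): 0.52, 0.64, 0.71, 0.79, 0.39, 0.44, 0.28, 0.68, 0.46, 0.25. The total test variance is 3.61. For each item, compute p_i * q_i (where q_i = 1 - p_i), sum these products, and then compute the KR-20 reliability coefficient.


For each item, compute p_i * q_i:
  Item 1: 0.52 * 0.48 = 0.2496
  Item 2: 0.64 * 0.36 = 0.2304
  Item 3: 0.71 * 0.29 = 0.2059
  Item 4: 0.79 * 0.21 = 0.1659
  Item 5: 0.39 * 0.61 = 0.2379
  Item 6: 0.44 * 0.56 = 0.2464
  Item 7: 0.28 * 0.72 = 0.2016
  Item 8: 0.68 * 0.32 = 0.2176
  Item 9: 0.46 * 0.54 = 0.2484
  Item 10: 0.25 * 0.75 = 0.1875
Sum(p_i * q_i) = 0.2496 + 0.2304 + 0.2059 + 0.1659 + 0.2379 + 0.2464 + 0.2016 + 0.2176 + 0.2484 + 0.1875 = 2.1912
KR-20 = (k/(k-1)) * (1 - Sum(p_i*q_i) / Var_total)
= (10/9) * (1 - 2.1912/3.61)
= 1.1111 * 0.393
KR-20 = 0.4367

0.4367


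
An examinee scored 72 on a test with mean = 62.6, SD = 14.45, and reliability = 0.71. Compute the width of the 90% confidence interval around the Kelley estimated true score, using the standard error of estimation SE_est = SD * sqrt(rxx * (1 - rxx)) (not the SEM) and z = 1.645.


True score estimate = 0.71*72 + 0.29*62.6 = 69.274
SE_est = SD * sqrt(rxx * (1 - rxx)) = 14.45 * sqrt(0.71 * 0.29) = 14.45 * sqrt(0.2059) = 6.556862
CI = T_est +/- z * SE_est, so width = 2 * z * SE_est = 2 * 1.645 * 6.556862
Width = 21.5721

21.5721


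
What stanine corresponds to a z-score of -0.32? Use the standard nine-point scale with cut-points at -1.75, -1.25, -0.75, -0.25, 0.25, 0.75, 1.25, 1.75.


Stanine boundaries: [-1.75, -1.25, -0.75, -0.25, 0.25, 0.75, 1.25, 1.75]
z = -0.32
Check each boundary:
  z >= -1.75 -> could be stanine 2
  z >= -1.25 -> could be stanine 3
  z >= -0.75 -> could be stanine 4
  z < -0.25
  z < 0.25
  z < 0.75
  z < 1.25
  z < 1.75
Highest qualifying boundary gives stanine = 4

4


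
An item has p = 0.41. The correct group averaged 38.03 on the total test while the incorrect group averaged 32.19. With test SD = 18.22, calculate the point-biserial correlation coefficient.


q = 1 - p = 0.59
rpb = ((M1 - M0) / SD) * sqrt(p * q)
rpb = ((38.03 - 32.19) / 18.22) * sqrt(0.41 * 0.59)
rpb = 0.1576

0.1576


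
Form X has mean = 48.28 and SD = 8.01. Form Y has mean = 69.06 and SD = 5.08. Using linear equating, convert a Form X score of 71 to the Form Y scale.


slope = SD_Y / SD_X = 5.08 / 8.01 ~ 0.6342
intercept = mean_Y - slope * mean_X = 69.06 - (5.08 / 8.01) * 48.28 ~ 38.4405
Y = slope * X + intercept. To avoid rounding drift from the rounded slope/intercept, evaluate the equivalent form Y = mean_Y + SD_Y * (X - mean_X) / SD_X at full precision:
Y = 69.06 + 5.08 * (71 - 48.28) / 8.01
Y = 69.06 + 5.08 * 22.72 / 8.01
Y = 69.06 + 115.4176 / 8.01
Y = 69.06 + 14.4092
Y = 83.4692

83.4692


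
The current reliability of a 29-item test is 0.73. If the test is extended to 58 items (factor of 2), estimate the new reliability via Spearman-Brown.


r_new = (n * rxx) / (1 + (n-1) * rxx)
r_new = (2 * 0.73) / (1 + 1 * 0.73)
r_new = 1.46 / 1.73
r_new = 0.8439

0.8439


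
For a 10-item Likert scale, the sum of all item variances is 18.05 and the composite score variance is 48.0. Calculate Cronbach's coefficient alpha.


alpha = (k/(k-1)) * (1 - sum(si^2)/s_total^2)
= (10/9) * (1 - 18.05/48.0)
alpha = 0.6933

0.6933


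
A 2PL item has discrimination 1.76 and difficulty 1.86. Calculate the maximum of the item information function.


For 2PL, max info at theta = b = 1.86
I_max = a^2 / 4 = 1.76^2 / 4
= 3.0976 / 4
I_max = 0.7744

0.7744


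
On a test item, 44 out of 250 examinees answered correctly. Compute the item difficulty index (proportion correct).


Item difficulty p = number correct / total examinees
p = 44 / 250
p = 0.176

0.176


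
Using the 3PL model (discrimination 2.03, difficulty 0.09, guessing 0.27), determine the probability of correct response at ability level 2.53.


logit = 2.03*(2.53 - 0.09) = 4.9532
P* = 1/(1 + exp(-4.9532)) = 0.993
P = 0.27 + (1 - 0.27) * 0.993
P = 0.9949

0.9949


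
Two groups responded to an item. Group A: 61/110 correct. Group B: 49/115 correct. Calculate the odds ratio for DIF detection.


Odds_A = 61/49 = 1.2449
Odds_B = 49/66 = 0.7424
OR = Odds_A / Odds_B = 1.2449 / 0.7424
Exactly, OR = (61 * 66) / (49 * 49) = 4026 / 2401
OR = 1.6768

1.6768


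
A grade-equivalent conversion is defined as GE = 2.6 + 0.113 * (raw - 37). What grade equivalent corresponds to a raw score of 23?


raw - median = 23 - 37 = -14
slope * diff = 0.113 * -14 = -1.582
GE = 2.6 + -1.582
GE = 1.018

1.018


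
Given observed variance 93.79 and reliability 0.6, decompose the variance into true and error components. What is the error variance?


var_true = rxx * var_obs = 0.6 * 93.79 = 56.274
var_error = var_obs - var_true
var_error = 93.79 - 56.274
var_error = 37.516

37.516


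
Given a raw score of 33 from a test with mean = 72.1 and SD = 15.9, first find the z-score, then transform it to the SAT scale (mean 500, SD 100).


z = (X - mean) / SD = (33 - 72.1) / 15.9
z = -39.1 / 15.9
z = -2.4591
SAT-scale = SAT = 500 + 100z
Carry z at full precision (z = -39.1 / 15.9) into the conversion:
SAT-scale = 500 + 100 * (-39.1 / 15.9) = 500 + -3910 / 15.9
SAT-scale = 500 + -245.9119
SAT-scale = 254.0881

254.0881


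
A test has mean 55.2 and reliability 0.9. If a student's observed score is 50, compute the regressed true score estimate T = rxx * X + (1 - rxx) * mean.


T_est = rxx * X + (1 - rxx) * mean
T_est = 0.9 * 50 + 0.1 * 55.2
T_est = 45.0 + 5.52
T_est = 50.52

50.52


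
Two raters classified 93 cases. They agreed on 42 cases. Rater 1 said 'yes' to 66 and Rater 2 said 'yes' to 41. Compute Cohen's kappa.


P_o = 42/93 = 0.451613
P_e = (66*41 + 27*52) / 8649 = 0.475199
kappa = (P_o - P_e) / (1 - P_e)
kappa = (0.451613 - 0.475199) / (1 - 0.475199)
kappa = -0.0449

-0.0449


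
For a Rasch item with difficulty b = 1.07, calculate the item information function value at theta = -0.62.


P = 1/(1+exp(-(-0.62-1.07))) = 0.1558
I = P*(1-P) = 0.1558 * 0.8442
I = 0.1315

0.1315


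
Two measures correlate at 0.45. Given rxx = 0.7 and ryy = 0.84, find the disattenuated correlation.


r_corrected = rxy / sqrt(rxx * ryy)
= 0.45 / sqrt(0.7 * 0.84)
= 0.45 / sqrt(0.588)
= 0.45 / 0.766812
r_corrected = 0.5868

0.5868


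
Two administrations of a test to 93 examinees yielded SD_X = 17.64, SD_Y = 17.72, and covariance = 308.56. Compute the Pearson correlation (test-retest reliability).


r = cov(X,Y) / (SD_X * SD_Y)
r = 308.56 / (17.64 * 17.72)
r = 308.56 / 312.5808
r = 0.9871

0.9871


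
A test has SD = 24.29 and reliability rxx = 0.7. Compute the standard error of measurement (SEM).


SEM = SD * sqrt(1 - rxx)
SEM = 24.29 * sqrt(1 - 0.7)
SEM = 24.29 * sqrt(0.3) = 24.29 * 0.547723
SEM = 13.3042

13.3042


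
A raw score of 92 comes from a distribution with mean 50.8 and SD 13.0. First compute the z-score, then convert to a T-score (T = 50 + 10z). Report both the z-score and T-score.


z = (X - mean) / SD = (92 - 50.8) / 13.0
z = 41.2 / 13.0
z = 3.1692
T-score = T = 50 + 10z
Carry z at full precision (z = 41.2 / 13.0) into the conversion:
T-score = 50 + 10 * (41.2 / 13.0) = 50 + 412 / 13.0
T-score = 50 + 31.6923
T-score = 81.6923

81.6923


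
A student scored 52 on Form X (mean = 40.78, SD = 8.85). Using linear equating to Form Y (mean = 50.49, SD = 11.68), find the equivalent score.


slope = SD_Y / SD_X = 11.68 / 8.85 ~ 1.3198
intercept = mean_Y - slope * mean_X = 50.49 - (11.68 / 8.85) * 40.78 ~ -3.3304
Y = slope * X + intercept. To avoid rounding drift from the rounded slope/intercept, evaluate the equivalent form Y = mean_Y + SD_Y * (X - mean_X) / SD_X at full precision:
Y = 50.49 + 11.68 * (52 - 40.78) / 8.85
Y = 50.49 + 11.68 * 11.22 / 8.85
Y = 50.49 + 131.0496 / 8.85
Y = 50.49 + 14.8079
Y = 65.2979

65.2979


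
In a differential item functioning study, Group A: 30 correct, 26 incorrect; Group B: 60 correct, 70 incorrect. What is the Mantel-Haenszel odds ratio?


Odds_A = 30/26 = 1.1538
Odds_B = 60/70 = 0.8571
OR = Odds_A / Odds_B = 1.1538 / 0.8571
Exactly, OR = (30 * 70) / (26 * 60) = 2100 / 1560
OR = 1.3462

1.3462


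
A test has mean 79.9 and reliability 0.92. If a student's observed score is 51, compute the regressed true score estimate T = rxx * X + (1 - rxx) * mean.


T_est = rxx * X + (1 - rxx) * mean
T_est = 0.92 * 51 + 0.08 * 79.9
T_est = 46.92 + 6.392
T_est = 53.312

53.312


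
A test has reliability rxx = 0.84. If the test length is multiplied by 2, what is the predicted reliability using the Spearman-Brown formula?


r_new = (n * rxx) / (1 + (n-1) * rxx)
r_new = (2 * 0.84) / (1 + 1 * 0.84)
r_new = 1.68 / 1.84
r_new = 0.913

0.913


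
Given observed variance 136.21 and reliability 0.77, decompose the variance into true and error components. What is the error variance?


var_true = rxx * var_obs = 0.77 * 136.21 = 104.8817
var_error = var_obs - var_true
var_error = 136.21 - 104.8817
var_error = 31.3283

31.3283


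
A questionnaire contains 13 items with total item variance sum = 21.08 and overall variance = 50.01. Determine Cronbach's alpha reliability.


alpha = (k/(k-1)) * (1 - sum(si^2)/s_total^2)
= (13/12) * (1 - 21.08/50.01)
alpha = 0.6267

0.6267


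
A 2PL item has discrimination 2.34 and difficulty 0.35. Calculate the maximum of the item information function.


For 2PL, max info at theta = b = 0.35
I_max = a^2 / 4 = 2.34^2 / 4
= 5.4756 / 4
I_max = 1.3689

1.3689


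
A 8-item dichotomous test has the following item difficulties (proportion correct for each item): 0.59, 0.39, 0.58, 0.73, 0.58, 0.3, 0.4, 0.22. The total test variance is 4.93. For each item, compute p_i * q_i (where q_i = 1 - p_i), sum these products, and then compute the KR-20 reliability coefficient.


For each item, compute p_i * q_i:
  Item 1: 0.59 * 0.41 = 0.2419
  Item 2: 0.39 * 0.61 = 0.2379
  Item 3: 0.58 * 0.42 = 0.2436
  Item 4: 0.73 * 0.27 = 0.1971
  Item 5: 0.58 * 0.42 = 0.2436
  Item 6: 0.3 * 0.7 = 0.21
  Item 7: 0.4 * 0.6 = 0.24
  Item 8: 0.22 * 0.78 = 0.1716
Sum(p_i * q_i) = 0.2419 + 0.2379 + 0.2436 + 0.1971 + 0.2436 + 0.21 + 0.24 + 0.1716 = 1.7857
KR-20 = (k/(k-1)) * (1 - Sum(p_i*q_i) / Var_total)
= (8/7) * (1 - 1.7857/4.93)
= 1.1429 * 0.6378
KR-20 = 0.7289

0.7289


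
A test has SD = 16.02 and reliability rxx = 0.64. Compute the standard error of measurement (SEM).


SEM = SD * sqrt(1 - rxx)
SEM = 16.02 * sqrt(1 - 0.64)
SEM = 16.02 * sqrt(0.36) = 16.02 * 0.6
SEM = 9.612

9.612


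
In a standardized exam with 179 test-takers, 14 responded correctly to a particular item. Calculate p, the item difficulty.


Item difficulty p = number correct / total examinees
p = 14 / 179
p = 0.0782

0.0782


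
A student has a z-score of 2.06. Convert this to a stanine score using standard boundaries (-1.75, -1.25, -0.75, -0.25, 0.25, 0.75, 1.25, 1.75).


Stanine boundaries: [-1.75, -1.25, -0.75, -0.25, 0.25, 0.75, 1.25, 1.75]
z = 2.06
Check each boundary:
  z >= -1.75 -> could be stanine 2
  z >= -1.25 -> could be stanine 3
  z >= -0.75 -> could be stanine 4
  z >= -0.25 -> could be stanine 5
  z >= 0.25 -> could be stanine 6
  z >= 0.75 -> could be stanine 7
  z >= 1.25 -> could be stanine 8
  z >= 1.75 -> could be stanine 9
Highest qualifying boundary gives stanine = 9

9


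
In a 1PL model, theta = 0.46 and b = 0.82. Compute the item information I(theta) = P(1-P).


P = 1/(1+exp(-(0.46-0.82))) = 0.411
I = P*(1-P) = 0.411 * 0.589
I = 0.2421

0.2421


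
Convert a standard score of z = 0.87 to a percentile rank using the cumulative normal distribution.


CDF(z) = 0.5 * (1 + erf(z/sqrt(2)))
erf(0.6152) = 0.6157
CDF = 0.8078
Percentile rank = 0.8078 * 100 = 80.78

80.78


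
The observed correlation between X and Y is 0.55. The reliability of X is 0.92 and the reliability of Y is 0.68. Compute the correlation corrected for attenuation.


r_corrected = rxy / sqrt(rxx * ryy)
= 0.55 / sqrt(0.92 * 0.68)
= 0.55 / sqrt(0.6256)
= 0.55 / 0.790949
r_corrected = 0.6954

0.6954


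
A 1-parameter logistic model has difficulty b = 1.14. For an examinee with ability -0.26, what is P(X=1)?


theta - b = -0.26 - 1.14 = -1.4
exp(-(theta - b)) = exp(1.4) = 4.0552
P = 1 / (1 + 4.0552)
P = 0.1978

0.1978


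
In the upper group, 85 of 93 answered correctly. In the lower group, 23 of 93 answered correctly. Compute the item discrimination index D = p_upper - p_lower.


p_upper = 85/93 = 0.914
p_lower = 23/93 = 0.2473
D = 0.914 - 0.2473 = 0.6667

0.6667
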